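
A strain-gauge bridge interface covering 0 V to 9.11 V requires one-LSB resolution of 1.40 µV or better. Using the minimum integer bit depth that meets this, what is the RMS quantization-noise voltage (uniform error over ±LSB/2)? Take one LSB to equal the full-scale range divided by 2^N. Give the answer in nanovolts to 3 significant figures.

Range is 9.11 V.
Need 2^N ≥ 9.11 V / 1.40 µV = 6.507e6 → N_min = 23.
Step size = 9.11/8388608 V = 1.0860 µV.
V_rms = LSB/√12 = 314 nV.

314 nV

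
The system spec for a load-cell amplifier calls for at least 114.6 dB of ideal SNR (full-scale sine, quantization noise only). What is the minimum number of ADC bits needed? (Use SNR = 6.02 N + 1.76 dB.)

19 bits

6.02 N + 1.76 ≥ 114.6 gives N ≥ 18.744, so the minimum integer is 19.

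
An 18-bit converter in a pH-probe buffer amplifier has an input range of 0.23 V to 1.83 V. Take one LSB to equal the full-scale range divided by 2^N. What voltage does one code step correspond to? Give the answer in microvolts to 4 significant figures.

Range = 1.83 − (0.23) = 1.6 V.
There are 2^18 = 262144 steps.
LSB = 1.6 V / 2^18 = 6.104 µV.

6.104 µV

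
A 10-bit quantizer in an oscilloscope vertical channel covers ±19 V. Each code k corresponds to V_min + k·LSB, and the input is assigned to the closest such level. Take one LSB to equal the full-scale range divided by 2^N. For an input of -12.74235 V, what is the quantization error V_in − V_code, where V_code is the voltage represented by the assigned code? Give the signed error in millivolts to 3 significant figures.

−13.8 mV

Span: 19 V − (-19 V) = 38 V. LSB = 38 V / 2^10 ≈ 37.11 mV.
(-12.74235 − (-19)) / LSB = 6.25765 × 1024/38 = 168.6272. Nearest integer: k = 169.
V_code = V_min + k × range/2^10 = -19 + 169 × 38/1024 = -12.72851563 V.
e = -12.74235 − (-12.72851563) = −13.8 mV.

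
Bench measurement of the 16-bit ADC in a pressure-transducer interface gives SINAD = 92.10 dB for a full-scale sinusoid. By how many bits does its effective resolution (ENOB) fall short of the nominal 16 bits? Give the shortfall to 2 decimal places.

0.99 bits

Effective bits = (92.10 − 1.76)/6.02 = 15.0066.
Shortfall = 16 − 15.0066 = 0.9934 bits.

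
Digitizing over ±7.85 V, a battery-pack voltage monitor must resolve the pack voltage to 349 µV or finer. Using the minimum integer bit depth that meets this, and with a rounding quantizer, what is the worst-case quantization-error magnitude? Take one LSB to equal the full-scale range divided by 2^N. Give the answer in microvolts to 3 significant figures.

120 µV

Span: 7.85 V − (-7.85 V) = 15.7 V.
15.7 V / 349 µV = 44990. Since 2^15 = 32768 and 2^16 = 65536, N = 16.
LSB = 15.7 V ÷ 2^16 = 15.7/65536 V = 239.56 µV.
Half an LSB is 120 µV.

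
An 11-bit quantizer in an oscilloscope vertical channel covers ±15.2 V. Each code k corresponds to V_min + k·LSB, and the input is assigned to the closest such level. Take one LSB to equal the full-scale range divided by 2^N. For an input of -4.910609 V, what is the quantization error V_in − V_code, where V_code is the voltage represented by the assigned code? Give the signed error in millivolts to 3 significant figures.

+2.67 mV

Range = 15.2 − (-15.2) = 30.4 V. LSB = 30.4 V / 2^11 ≈ 14.84 mV.
(V_in − V_min)/LSB = (-4.910609 − (-15.2)) × 2048/30.4 = 693.1800 → nearest code k = 693.
V_code = V_min + k × range/2^11 = -15.2 + 693 × 30.4/2048 = -4.913281250 V.
e = -4.910609 − (-4.913281250) = +2.67 mV.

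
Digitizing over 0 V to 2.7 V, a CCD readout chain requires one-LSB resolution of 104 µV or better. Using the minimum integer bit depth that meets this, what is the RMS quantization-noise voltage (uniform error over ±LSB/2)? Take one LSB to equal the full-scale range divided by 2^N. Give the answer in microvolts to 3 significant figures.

23.8 µV

V_FS = 2.7 V.
2.7 V / 104 µV = 25960. Since 2^14 = 16384 and 2^15 = 32768, N = 15.
LSB = 2.7 V ÷ 2^15 = 2.7/32768 V = 82.397 µV.
RMS noise = LSB/√12 = 23.8 µV.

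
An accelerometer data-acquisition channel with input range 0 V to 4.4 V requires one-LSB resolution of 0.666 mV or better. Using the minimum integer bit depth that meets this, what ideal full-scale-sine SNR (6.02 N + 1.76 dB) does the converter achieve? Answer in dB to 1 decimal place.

80.0 dB

Span = 4.4 V.
Levels needed ≥ 4.4/0.666 mV = 6607. 2^13 = 8192 suffices, so N_min = 13.
6.02(13) + 1.76 = 80.02 dB.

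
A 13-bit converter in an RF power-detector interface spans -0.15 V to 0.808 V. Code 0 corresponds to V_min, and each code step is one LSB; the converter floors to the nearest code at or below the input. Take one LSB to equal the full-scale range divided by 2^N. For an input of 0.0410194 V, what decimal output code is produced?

1633

The full-scale span is 0.808 − (-0.15) = 0.958 V. LSB = 0.958 V / 2^13 ≈ 116.9 µV.
V_in − V_min = 0.0410194 − (-0.15) = 0.1910194 V.
Divide by LSB: 0.1910194 × 8192/0.958 = 1633.4352.
Truncating gives code 1633.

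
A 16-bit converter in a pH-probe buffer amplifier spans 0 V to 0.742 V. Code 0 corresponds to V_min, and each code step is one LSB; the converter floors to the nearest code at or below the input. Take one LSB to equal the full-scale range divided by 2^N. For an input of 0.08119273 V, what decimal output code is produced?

7171

V_FS = 0.742 V. LSB = 0.742 V / 2^16 ≈ 11.32 µV.
code = ⌊(V_in − V_min)/LSB⌋ = ⌊(V_in − V_min) × 2^16 / range⌋
     = ⌊(0.08119273 − (0)) × 65536 / 0.742⌋ = ⌊0.08119273 × 65536/0.742⌋
     = ⌊7171.222⌋ = 7171.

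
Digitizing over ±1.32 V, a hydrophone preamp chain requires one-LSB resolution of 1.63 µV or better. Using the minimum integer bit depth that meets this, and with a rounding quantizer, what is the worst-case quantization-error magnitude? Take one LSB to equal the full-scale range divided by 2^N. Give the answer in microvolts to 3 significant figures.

0.629 µV

Range = 1.32 − (-1.32) = 2.64 V.
2.64 V / 1.63 µV = 1.620e6. Since 2^20 = 1048576 and 2^21 = 2097152, N = 21.
LSB = 2.64 V / 2^21 = 1.2589 µV.
Half an LSB is 0.629 µV.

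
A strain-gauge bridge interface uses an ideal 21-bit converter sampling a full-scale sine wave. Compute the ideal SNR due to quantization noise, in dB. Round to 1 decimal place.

128.2 dB

Ideal quantization SNR: 6.02 × 21 + 1.76 dB = 128.2 dB.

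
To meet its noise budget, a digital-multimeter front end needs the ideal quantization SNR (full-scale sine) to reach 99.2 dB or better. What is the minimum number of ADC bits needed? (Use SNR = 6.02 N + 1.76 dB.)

17 bits

Required N = ⌈(99.2 − 1.76)/6.02⌉ = ⌈16.186⌉ = 17.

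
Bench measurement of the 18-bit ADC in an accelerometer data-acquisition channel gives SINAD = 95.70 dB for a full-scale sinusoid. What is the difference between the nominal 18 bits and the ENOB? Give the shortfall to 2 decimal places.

2.40 bits

Effective bits = (95.70 − 1.76)/6.02 = 15.6047.
18 − 15.6047 = 2.40 bits below nominal.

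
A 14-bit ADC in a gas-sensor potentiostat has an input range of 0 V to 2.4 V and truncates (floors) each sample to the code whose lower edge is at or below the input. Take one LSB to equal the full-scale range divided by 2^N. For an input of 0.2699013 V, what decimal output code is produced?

Range is 2.4 V. LSB = 2.4 V / 2^14 ≈ 146.5 µV.
V_in − V_min = 0.2699013 − (0) = 0.2699013 V.
Divide by LSB: 0.2699013 × 16384/2.4 = 1842.5262.
Truncating gives code 1842.

1842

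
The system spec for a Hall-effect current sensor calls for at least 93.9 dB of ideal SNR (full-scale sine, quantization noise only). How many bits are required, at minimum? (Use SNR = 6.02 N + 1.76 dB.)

6.02 N + 1.76 ≥ 93.9 gives N ≥ 15.306, so the minimum integer is 16.

16 bits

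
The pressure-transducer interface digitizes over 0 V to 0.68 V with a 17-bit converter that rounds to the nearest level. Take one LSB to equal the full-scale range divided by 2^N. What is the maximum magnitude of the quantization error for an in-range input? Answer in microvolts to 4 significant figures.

V_FS = 0.68 V.
One LSB is 0.68 V / 131072 = 5.18799 µV.
|e|_max = LSB/2 = 2.594 µV.

2.594 µV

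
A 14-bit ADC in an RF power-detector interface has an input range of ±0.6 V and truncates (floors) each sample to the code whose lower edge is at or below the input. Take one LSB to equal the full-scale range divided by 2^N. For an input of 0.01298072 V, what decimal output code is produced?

Span: 0.6 V − (-0.6 V) = 1.2 V. LSB = 1.2 V / 2^14 ≈ 73.24 µV.
code = ⌊(V_in − V_min)/LSB⌋ = ⌊(V_in − V_min) × 2^14 / range⌋
     = ⌊(0.01298072 − (-0.6)) × 16384 / 1.2⌋ = ⌊0.61298072 × 16384/1.2⌋
     = ⌊8369.230⌋ = 8369.

8369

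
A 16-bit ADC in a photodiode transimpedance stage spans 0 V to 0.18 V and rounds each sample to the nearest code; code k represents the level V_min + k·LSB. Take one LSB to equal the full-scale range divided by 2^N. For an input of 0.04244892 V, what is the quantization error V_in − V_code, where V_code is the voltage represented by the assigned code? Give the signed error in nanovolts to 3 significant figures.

+495 nV

Full-scale range = 0.18 V. LSB = 0.18 V / 2^16 ≈ 2.747 µV.
(V_in − V_min)/LSB = (0.04244892 − (0)) × 65536/0.18 = 15455.1801 → nearest code k = 15455.
V_code = V_min + k × range/2^16 = 0 + 15455 × 0.18/65536 = 0.042448425293 V.
Error = V_in − V_code = 0.04244892 − (0.042448425293) = +495 nV.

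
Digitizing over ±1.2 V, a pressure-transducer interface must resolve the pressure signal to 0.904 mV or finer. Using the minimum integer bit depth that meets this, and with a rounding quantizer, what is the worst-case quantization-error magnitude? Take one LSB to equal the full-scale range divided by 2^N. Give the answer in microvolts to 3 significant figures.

293 µV

The full-scale span is 1.2 − (-1.2) = 2.4 V.
Need 2^N ≥ 2.4 V / 0.904 mV = 2655 → N_min = 12.
Step size = 2.4/4096 V = 0.58594 mV.
Max error for round-to-nearest is LSB/2 = 293 µV.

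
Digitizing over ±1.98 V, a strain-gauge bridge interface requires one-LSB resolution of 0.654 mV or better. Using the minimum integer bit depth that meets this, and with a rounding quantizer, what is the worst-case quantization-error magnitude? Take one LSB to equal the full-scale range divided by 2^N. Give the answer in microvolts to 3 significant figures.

242 µV

Full-scale range = 1.98 V − (-1.98 V) = 3.96 V.
Required number of levels: 3.96/0.654 mV = 6055.0; smallest N with 2^N ≥ that is 13.
LSB = 3.96 V ÷ 2^13 = 3.96/8192 V = 483.40 µV.
Half an LSB is 242 µV.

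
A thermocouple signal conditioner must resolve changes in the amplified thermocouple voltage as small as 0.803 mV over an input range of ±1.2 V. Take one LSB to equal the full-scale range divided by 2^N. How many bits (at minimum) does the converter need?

12 bits

The full-scale span is 1.2 − (-1.2) = 2.4 V.
Need 2^N ≥ 2.4 V / 0.803 mV = 2989 → N_min = 12.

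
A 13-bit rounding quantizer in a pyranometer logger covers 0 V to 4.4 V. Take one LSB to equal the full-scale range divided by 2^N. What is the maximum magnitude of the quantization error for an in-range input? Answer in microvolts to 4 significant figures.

268.6 µV

V_FS = 4.4 V.
LSB = 4.4 V ÷ 2^13 = 4.4/8192 V = 0.537109 mV.
|e|_max = LSB/2 = 268.6 µV.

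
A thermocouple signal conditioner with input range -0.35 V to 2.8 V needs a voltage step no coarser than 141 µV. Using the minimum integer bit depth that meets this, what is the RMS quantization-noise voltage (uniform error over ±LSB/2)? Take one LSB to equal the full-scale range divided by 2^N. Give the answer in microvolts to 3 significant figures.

Full-scale range = 2.8 V − (-0.35 V) = 3.15 V.
Need 2^N ≥ 3.15 V / 141 µV = 22340 → N_min = 15.
Step size = 3.15/32768 V = 96.130 µV.
RMS noise = LSB/√12 = 27.8 µV.

27.8 µV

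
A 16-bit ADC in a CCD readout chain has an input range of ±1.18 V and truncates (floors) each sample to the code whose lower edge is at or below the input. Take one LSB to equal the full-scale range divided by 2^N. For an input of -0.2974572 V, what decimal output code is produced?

Full-scale range = 1.18 V − (-1.18 V) = 2.36 V. LSB = 2.36 V / 2^16 ≈ 36.01 µV.
V_in − V_min = -0.2974572 − (-1.18) = 0.8825428 V.
Divide by LSB: 0.8825428 × 65536/2.36 = 24507.7648.
Truncating gives code 24507.

24507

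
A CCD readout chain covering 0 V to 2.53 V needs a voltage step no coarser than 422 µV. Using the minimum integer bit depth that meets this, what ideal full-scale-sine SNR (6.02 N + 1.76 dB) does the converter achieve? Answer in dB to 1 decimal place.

80.0 dB

Full-scale range = 2.53 V.
Need 2^N ≥ 2.53 V / 422 µV = 5995 → N_min = 13.
6.02(13) + 1.76 = 80.02 dB.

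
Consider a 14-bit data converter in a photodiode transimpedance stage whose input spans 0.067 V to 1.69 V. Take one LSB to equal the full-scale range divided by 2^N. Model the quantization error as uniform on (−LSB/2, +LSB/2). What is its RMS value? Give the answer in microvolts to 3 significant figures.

Span: 1.69 V − (0.067 V) = 1.623 V.
Step size = 1.623/16384 V = 99.060 µV.
σ_q = LSB/√12 = 99.060 µV/3.4641 = 28.6 µV.

28.6 µV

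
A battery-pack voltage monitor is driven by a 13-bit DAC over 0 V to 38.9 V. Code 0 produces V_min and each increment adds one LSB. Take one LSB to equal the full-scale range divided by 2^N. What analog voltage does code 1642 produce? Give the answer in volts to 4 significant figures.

Range is 38.9 V. LSB = 38.9 V / 2^13.
V_out = V_min + code × LSB = 0 V + 1642 × 38.9 V / 8192
      = 0 V + 7.79709 V = 7.79709 V.

7.797 V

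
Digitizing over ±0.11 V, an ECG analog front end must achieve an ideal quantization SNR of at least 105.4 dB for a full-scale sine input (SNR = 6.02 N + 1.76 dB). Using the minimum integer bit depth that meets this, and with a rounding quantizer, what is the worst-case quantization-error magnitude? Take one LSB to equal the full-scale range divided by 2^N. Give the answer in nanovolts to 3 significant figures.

Span: 0.11 V − (-0.11 V) = 0.22 V.
N ≥ (105.4 − 1.76)/6.02 = 17.216 → N_min = 18.
Step size = 0.22/262144 V = 0.83923 µV.
Max error for round-to-nearest is LSB/2 = 420 nV.

420 nV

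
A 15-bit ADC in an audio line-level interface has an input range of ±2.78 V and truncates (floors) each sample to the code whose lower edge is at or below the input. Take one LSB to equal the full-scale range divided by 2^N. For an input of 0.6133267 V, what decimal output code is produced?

Span: 2.78 V − (-2.78 V) = 5.56 V. LSB = 5.56 V / 2^15 ≈ 169.7 µV.
V_in − V_min = 0.6133267 − (-2.78) = 3.3933267 V.
Divide by LSB: 3.3933267 × 32768/5.56 = 19998.6563.
Truncating gives code 19998.

19998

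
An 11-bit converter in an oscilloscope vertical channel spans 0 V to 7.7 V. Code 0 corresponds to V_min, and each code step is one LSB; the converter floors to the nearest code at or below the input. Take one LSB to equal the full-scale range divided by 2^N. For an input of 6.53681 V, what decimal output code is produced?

Full-scale range = 7.7 V. LSB = 7.7 V / 2^11 ≈ 3.760 mV.
V_in − V_min = 6.53681 − (0) = 6.53681 V.
Divide by LSB: 6.53681 × 2048/7.7 = 1738.6217.
Truncating gives code 1738.

1738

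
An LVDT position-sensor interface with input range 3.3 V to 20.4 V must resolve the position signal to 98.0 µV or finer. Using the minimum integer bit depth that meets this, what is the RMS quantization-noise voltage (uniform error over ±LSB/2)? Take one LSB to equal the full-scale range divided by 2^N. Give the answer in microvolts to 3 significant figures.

Range = 20.4 − (3.3) = 17.1 V.
17.1 V / 98.0 µV = 174500. Since 2^17 = 131072 and 2^18 = 262144, N = 18.
LSB = 17.1 V ÷ 2^18 = 17.1/262144 V = 65.231 µV.
σ_q = LSB/√12 = 65.231 µV/3.4641 = 18.8 µV.

18.8 µV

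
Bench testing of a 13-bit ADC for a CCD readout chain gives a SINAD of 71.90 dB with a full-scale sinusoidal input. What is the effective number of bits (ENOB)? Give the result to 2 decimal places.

11.65 bits

ENOB = (71.90 − 1.76)/6.02 = 11.6512 bits.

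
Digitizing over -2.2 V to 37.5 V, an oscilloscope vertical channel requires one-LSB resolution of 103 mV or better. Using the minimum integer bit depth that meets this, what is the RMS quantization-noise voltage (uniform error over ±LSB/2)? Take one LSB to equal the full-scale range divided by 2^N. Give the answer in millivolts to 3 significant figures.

The full-scale span is 37.5 − (-2.2) = 39.7 V.
Required number of levels: 39.7/103 mV = 385.44; smallest N with 2^N ≥ that is 9.
Step size = 39.7/512 V = 77.539 mV.
σ_q = LSB/√12 = 77.539 mV/3.4641 = 22.4 mV.

22.4 mV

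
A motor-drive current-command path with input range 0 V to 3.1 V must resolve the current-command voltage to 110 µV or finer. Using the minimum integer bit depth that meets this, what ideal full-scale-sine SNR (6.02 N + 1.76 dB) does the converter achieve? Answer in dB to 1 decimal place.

92.1 dB

V_FS = 3.1 V.
Levels needed ≥ 3.1/110 µV = 28180. 2^15 = 32768 suffices, so N_min = 15.
Ideal SNR at N = 15: 6.02·15 + 1.76 = 92.1 dB.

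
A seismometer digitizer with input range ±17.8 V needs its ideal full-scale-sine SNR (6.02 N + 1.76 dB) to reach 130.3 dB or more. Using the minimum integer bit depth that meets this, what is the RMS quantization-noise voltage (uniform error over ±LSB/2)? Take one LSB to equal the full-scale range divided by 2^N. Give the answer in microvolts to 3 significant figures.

The full-scale span is 17.8 − (-17.8) = 35.6 V.
6.02 N + 1.76 ≥ 130.3 gives N ≥ 21.352, so the minimum integer is 22.
LSB = 35.6 V / 2^22 = 8.4877 µV.
V_rms = LSB/√12 = 2.45 µV.

2.45 µV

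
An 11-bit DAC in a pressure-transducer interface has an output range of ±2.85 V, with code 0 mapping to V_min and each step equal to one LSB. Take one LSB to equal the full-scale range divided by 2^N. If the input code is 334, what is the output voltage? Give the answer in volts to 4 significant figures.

-1.920 V

The full-scale span is 2.85 − (-2.85) = 5.7 V. LSB = 5.7 V / 2^11.
V_out = V_min + code × LSB = -2.85 V + 334 × 5.7 V / 2048
      = -2.85 + 0.929590 = -1.92041 V.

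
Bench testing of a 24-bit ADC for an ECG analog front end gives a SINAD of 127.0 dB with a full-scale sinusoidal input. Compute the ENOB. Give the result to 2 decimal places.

(127.0 − 1.76) / 6.02 = 125.24/6.02 = 20.8040 effective bits.

20.80 bits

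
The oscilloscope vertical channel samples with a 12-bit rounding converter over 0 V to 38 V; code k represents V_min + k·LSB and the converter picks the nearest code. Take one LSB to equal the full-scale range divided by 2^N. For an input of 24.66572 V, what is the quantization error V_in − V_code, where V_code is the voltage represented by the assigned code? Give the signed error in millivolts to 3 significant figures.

Full-scale range = 38 V. LSB = 38 V / 2^12 ≈ 9.277 mV.
(24.66572 − (0)) / LSB = 24.66572 × 4096/38 = 2658.7050. Nearest integer: k = 2659.
Reconstructed level: 0 + 2659 × 38/4096 V = 24.66845703 V.
e = 24.66572 − (24.66845703) = −2.74 mV.

−2.74 mV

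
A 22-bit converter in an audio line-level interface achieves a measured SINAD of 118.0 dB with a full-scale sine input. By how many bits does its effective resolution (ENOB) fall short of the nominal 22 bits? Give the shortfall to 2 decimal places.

ENOB = (SINAD − 1.76)/6.02 = (118.0 − 1.76)/6.02 = 19.3090 bits.
Lost resolution: 22 − 19.3090 = 2.6910 bits.

2.69 bits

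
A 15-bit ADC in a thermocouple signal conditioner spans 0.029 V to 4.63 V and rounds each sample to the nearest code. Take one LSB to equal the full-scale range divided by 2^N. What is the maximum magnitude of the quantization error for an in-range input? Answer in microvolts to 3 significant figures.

70.2 µV

Range = 4.63 − (0.029) = 4.601 V.
Step size = 4.601/32768 V = 140.41 µV.
A rounding quantizer has |error| ≤ LSB/2 = 70.2 µV.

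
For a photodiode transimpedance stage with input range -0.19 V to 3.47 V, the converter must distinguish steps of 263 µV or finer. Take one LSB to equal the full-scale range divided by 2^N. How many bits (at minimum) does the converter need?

14 bits

Span: 3.47 V − (-0.19 V) = 3.66 V.
Required number of levels: 3.66/263 µV = 13916; smallest N with 2^N ≥ that is 14.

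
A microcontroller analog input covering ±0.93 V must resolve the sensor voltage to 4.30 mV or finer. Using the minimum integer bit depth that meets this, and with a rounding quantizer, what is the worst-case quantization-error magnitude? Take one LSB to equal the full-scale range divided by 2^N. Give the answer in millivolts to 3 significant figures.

Full-scale range = 0.93 V − (-0.93 V) = 1.86 V.
Required number of levels: 1.86/4.30 mV = 432.56; smallest N with 2^N ≥ that is 9.
One LSB is 1.86 V / 512 = 3.6328 mV.
Max error for round-to-nearest is LSB/2 = 1.82 mV.

1.82 mV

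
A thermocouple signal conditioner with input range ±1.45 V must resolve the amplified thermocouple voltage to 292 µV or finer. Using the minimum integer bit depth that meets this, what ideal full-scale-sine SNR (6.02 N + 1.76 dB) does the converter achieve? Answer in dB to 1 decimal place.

86.0 dB

The full-scale span is 1.45 − (-1.45) = 2.9 V.
Required number of levels: 2.9/292 µV = 9931.5; smallest N with 2^N ≥ that is 14.
SNR = 6.02 × 14 + 1.76 = 86.04 dB.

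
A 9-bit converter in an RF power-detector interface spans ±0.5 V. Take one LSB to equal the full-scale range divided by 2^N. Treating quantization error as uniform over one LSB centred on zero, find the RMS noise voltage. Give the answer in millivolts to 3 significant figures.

Full-scale range = 0.5 V − (-0.5 V) = 1 V.
One LSB is 1 V / 512 = 1.9531 mV.
σ_q = LSB/√12 = 1.9531 mV/3.4641 = 0.564 mV.

0.564 mV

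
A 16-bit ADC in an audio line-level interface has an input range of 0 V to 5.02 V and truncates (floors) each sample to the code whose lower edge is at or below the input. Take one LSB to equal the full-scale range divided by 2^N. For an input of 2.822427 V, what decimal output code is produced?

36846

Full-scale range = 5.02 V. LSB = 5.02 V / 2^16 ≈ 76.60 µV.
V_in − V_min = 2.822427 − (0) = 2.822427 V.
Divide by LSB: 2.822427 × 65536/5.02 = 36846.7283.
Truncating gives code 36846.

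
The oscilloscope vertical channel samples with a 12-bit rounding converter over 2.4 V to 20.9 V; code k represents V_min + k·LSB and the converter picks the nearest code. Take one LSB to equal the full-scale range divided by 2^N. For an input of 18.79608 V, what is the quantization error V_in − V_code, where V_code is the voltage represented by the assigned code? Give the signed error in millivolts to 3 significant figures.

Range = 20.9 − (2.4) = 18.5 V. LSB = 18.5 V / 2^12 ≈ 4.517 mV.
(18.79608 − (2.4)) / LSB = 16.39608 × 4096/18.5 = 3630.1807. Nearest integer: k = 3630.
V_code = 2.4 + (3630/4096) × 18.5 = 18.79526367 V.
V_in − V_code = 18.79608 − (18.79526367) = +0.816 mV.

+0.816 mV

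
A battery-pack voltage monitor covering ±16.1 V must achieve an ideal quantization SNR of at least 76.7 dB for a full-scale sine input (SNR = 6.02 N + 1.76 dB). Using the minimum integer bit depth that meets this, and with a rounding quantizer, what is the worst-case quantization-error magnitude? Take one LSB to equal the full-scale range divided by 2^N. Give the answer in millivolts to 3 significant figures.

1.97 mV

The full-scale span is 16.1 − (-16.1) = 32.2 V.
Solving 6.02 N ≥ 76.7 − 1.76: N ≥ 12.449. Round up → N = 13.
LSB = 32.2 V / 2^13 = 3.9307 mV.
Max error for round-to-nearest is LSB/2 = 1.97 mV.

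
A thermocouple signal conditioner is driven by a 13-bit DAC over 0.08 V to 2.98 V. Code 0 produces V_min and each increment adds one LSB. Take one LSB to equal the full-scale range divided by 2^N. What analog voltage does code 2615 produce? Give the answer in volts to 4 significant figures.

The full-scale span is 2.98 − (0.08) = 2.9 V. LSB = 2.9 V / 2^13.
V_out = 0.08 + 2615 × (2.9/8192) V
      = 0.08 + 0.925720 = 1.00572 V.

1.006 V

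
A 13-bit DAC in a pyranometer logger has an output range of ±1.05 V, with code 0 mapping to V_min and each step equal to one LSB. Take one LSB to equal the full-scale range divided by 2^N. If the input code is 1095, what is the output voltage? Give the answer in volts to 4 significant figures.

-0.7693 V

The full-scale span is 1.05 − (-1.05) = 2.1 V. LSB = 2.1 V / 2^13.
Output = V_min + (1095/8192) × range = -1.05 + 0.133667 × 2.1 V
      = -1.05 V + 0.280701 V = -0.769299 V.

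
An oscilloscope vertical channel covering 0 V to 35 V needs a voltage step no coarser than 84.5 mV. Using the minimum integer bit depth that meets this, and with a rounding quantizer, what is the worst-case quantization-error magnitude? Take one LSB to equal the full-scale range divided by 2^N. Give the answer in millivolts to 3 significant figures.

V_FS = 35 V.
35 V / 84.5 mV = 414.2. Since 2^8 = 256 and 2^9 = 512, N = 9.
One LSB is 35 V / 512 = 68.359 mV.
Max error for round-to-nearest is LSB/2 = 34.2 mV.

34.2 mV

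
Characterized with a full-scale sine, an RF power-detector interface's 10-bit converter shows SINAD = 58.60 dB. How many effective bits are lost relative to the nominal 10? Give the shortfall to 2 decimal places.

0.56 bits

Effective bits = (58.60 − 1.76)/6.02 = 9.4419.
Shortfall = 10 − 9.4419 = 0.5581 bits.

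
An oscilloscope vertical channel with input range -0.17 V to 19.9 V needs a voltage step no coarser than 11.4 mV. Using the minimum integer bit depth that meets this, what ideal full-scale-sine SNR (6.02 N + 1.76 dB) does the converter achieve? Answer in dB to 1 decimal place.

68.0 dB

The full-scale span is 19.9 − (-0.17) = 20.07 V.
Required number of levels: 20.07/11.4 mV = 1760.5; smallest N with 2^N ≥ that is 11.
6.02(11) + 1.76 = 67.98 dB.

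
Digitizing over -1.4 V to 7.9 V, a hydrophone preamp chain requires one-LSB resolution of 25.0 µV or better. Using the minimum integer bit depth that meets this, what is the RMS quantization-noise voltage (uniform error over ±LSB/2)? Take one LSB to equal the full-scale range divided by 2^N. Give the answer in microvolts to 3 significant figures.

The full-scale span is 7.9 − (-1.4) = 9.3 V.
Required number of levels: 9.3/25.0 µV = 372000; smallest N with 2^N ≥ that is 19.
LSB = 9.3 V ÷ 2^19 = 9.3/524288 V = 17.738 µV.
σ_q = LSB/√12 = 17.738 µV/3.4641 = 5.12 µV.

5.12 µV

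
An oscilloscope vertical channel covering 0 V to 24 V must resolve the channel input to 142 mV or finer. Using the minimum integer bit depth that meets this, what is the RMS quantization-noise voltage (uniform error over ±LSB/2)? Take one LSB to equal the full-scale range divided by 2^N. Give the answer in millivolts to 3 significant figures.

27.1 mV

V_FS = 24 V.
24 V / 142 mV = 169.0. Since 2^7 = 128 and 2^8 = 256, N = 8.
Step size = 24/256 V = 93.750 mV.
V_rms = LSB/√12 = 27.1 mV.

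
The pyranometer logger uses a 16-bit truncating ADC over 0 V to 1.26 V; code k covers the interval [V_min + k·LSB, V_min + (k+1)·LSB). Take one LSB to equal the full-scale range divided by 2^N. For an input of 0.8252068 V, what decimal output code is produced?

Span = 1.26 V. LSB = 1.26 V / 2^16 ≈ 19.23 µV.
code = ⌊(V_in − V_min)/LSB⌋ = ⌊(V_in − V_min) × 2^16 / range⌋
     = ⌊(0.8252068 − (0)) × 65536 / 1.26⌋ = ⌊0.8252068 × 65536/1.26⌋
     = ⌊42921.232⌋ = 42921.

42921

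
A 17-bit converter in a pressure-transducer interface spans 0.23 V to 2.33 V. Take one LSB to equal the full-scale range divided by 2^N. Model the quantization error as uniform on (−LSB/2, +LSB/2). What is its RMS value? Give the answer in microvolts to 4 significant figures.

The full-scale span is 2.33 − (0.23) = 2.1 V.
LSB = 2.1 V ÷ 2^17 = 2.1/131072 V = 16.0217 µV.
For a uniform distribution on [−LSB/2, +LSB/2], V_rms = LSB/√12 = 16.0217 µV/3.4641 = 4.625 µV.

4.625 µV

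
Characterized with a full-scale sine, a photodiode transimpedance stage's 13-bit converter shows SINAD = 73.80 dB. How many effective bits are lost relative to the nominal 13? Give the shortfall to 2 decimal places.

N_eff = (73.80 − 1.76)/6.02 = 11.9668 bits.
Lost resolution: 13 − 11.9668 = 1.0332 bits.

1.03 bits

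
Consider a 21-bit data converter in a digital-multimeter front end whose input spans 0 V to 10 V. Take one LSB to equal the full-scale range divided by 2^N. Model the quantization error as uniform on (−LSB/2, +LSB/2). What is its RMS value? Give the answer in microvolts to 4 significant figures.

1.377 µV

Span = 10 V.
LSB = 10 V / 2^21 = 4.76837 µV.
For a uniform distribution on [−LSB/2, +LSB/2], V_rms = LSB/√12 = 4.76837 µV/3.4641 = 1.377 µV.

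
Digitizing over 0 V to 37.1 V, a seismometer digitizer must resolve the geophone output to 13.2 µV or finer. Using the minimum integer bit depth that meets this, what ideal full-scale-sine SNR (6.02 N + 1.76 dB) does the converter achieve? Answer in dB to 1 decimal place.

134.2 dB

Full-scale range = 37.1 V.
Required number of levels: 37.1/13.2 µV = 2.8106e6; smallest N with 2^N ≥ that is 22.
Ideal SNR at N = 22: 6.02·22 + 1.76 = 134.2 dB.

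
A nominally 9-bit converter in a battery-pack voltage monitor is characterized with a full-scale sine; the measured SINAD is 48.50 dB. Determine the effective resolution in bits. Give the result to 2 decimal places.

7.76 bits

Inverting SNR = 6.02 N + 1.76: N_eff = (48.50 − 1.76)/6.02 = 7.7641.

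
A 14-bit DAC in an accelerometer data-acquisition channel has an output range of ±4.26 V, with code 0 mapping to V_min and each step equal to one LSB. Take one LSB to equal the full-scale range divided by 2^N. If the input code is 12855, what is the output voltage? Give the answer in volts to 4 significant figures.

Range = 4.26 − (-4.26) = 8.52 V. LSB = 8.52 V / 2^14.
V_out = V_min + code × LSB = -4.26 V + 12855 × 8.52 V / 16384
      = -4.26 + 6.68485 = 2.42485 V.

2.425 V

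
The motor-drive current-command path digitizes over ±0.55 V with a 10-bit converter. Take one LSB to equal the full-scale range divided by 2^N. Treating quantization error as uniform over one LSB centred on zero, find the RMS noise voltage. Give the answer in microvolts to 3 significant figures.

Full-scale range = 0.55 V − (-0.55 V) = 1.1 V.
Step size = 1.1/1024 V = 1.0742 mV.
V_rms = LSB/√12 = 1.0742 mV / √12 = 310 µV.

310 µV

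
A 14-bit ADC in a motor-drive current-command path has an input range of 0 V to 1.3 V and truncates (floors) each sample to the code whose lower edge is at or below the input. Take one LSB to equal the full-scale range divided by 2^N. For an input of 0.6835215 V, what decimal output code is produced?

8614

Full-scale range = 1.3 V. LSB = 1.3 V / 2^14 ≈ 79.35 µV.
V_in − V_min = 0.6835215 − (0) = 0.6835215 V.
Divide by LSB: 0.6835215 × 16384/1.3 = 8614.4740.
Truncating gives code 8614.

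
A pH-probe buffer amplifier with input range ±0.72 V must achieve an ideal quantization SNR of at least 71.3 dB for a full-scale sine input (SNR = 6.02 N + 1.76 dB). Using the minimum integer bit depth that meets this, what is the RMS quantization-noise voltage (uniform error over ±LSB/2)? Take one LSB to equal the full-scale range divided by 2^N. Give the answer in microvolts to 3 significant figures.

The full-scale span is 0.72 − (-0.72) = 1.44 V.
N ≥ (71.3 − 1.76)/6.02 = 11.551 → N_min = 12.
One LSB is 1.44 V / 4096 = 351.56 µV.
σ_q = LSB/√12 = 351.56 µV/3.4641 = 101 µV.

101 µV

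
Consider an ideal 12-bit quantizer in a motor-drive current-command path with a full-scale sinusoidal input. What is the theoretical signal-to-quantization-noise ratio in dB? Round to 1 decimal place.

6.02(12) + 1.76 = 72.24 + 1.76 = 74.00 dB.

74.0 dB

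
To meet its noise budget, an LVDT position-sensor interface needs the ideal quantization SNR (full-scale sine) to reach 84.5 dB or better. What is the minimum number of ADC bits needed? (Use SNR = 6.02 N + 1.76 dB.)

Required N = ⌈(84.5 − 1.76)/6.02⌉ = ⌈13.744⌉ = 14.

14 bits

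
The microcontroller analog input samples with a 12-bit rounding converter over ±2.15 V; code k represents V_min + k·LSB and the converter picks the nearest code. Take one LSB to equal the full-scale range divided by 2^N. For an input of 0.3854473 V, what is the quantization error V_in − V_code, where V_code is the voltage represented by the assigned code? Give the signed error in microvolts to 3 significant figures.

+169 µV

Full-scale range = 2.15 V − (-2.15 V) = 4.3 V. LSB = 4.3 V / 2^12 ≈ 1.050 mV.
(V_in − V_min)/LSB = (0.3854473 − (-2.15)) × 4096/4.3 = 2415.1610 → nearest code k = 2415.
V_code = V_min + k × range/2^12 = -2.15 + 2415 × 4.3/4096 = 0.3852783203 V.
e = 0.3854473 − (0.3852783203) = +169 µV.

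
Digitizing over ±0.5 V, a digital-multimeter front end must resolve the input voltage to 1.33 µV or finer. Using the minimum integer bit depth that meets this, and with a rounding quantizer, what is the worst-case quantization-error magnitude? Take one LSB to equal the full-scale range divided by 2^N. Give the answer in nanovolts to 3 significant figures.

477 nV

Span: 0.5 V − (-0.5 V) = 1 V.
Need 2^N ≥ 1 V / 1.33 µV = 751900 → N_min = 20.
LSB = 1 V / 2^20 = 0.95367 µV.
Half an LSB is 477 nV.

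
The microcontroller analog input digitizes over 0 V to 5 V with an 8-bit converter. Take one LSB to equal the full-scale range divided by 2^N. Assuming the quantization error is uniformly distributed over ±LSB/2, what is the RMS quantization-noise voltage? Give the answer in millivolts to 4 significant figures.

Range is 5 V.
LSB = 5 V / 2^8 = 19.5313 mV.
RMS of a uniform error over width LSB is LSB/√12 = 5.638 mV.

5.638 mV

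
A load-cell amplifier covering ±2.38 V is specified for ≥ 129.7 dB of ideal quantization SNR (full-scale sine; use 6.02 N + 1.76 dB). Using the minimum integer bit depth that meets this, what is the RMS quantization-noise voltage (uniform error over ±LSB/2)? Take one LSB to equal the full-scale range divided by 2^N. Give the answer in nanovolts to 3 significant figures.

328 nV

The full-scale span is 2.38 − (-2.38) = 4.76 V.
Required N = ⌈(129.7 − 1.76)/6.02⌉ = ⌈21.252⌉ = 22.
One LSB is 4.76 V / 4194304 = 1.1349 µV.
RMS noise = LSB/√12 = 328 nV.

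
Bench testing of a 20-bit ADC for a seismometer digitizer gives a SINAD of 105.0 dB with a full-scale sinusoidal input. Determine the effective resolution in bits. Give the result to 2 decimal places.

Inverting SNR = 6.02 N + 1.76: N_eff = (105.0 − 1.76)/6.02 = 17.1495.

17.15 bits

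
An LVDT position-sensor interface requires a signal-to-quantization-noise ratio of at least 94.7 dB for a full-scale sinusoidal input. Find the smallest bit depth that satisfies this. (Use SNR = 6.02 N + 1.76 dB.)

N ≥ (94.7 − 1.76)/6.02 = 15.439 → N_min = 16.

16 bits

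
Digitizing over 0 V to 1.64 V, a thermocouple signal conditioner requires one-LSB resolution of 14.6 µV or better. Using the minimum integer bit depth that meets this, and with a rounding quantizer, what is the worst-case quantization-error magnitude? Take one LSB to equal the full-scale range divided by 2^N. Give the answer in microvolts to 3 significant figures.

Range is 1.64 V.
1.64 V / 14.6 µV = 112300. Since 2^16 = 65536 and 2^17 = 131072, N = 17.
LSB = 1.64 V / 2^17 = 12.512 µV.
|e|_max = LSB/2 = 6.26 µV.

6.26 µV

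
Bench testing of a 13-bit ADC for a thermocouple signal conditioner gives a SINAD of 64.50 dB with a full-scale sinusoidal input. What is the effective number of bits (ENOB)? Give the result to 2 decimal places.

ENOB = (SINAD − 1.76) / 6.02 = (64.50 − 1.76) / 6.02 = 62.74 / 6.02 = 10.4219.

10.42 bits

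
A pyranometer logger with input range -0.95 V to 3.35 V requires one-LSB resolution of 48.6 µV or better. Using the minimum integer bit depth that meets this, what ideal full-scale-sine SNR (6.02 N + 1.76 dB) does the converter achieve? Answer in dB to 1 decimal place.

104.1 dB

Range = 3.35 − (-0.95) = 4.3 V.
Need 2^N ≥ 4.3 V / 48.6 µV = 88480 → N_min = 17.
6.02(17) + 1.76 = 104.10 dB.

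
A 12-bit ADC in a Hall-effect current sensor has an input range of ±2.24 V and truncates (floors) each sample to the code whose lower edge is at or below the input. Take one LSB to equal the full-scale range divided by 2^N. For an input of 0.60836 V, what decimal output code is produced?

Span: 2.24 V − (-2.24 V) = 4.48 V. LSB = 4.48 V / 2^12 ≈ 1.094 mV.
(V_in − V_min) × 2^12/range = (0.60836 − (-2.24)) × 4096/4.48 = 2604.215.
Floor → code = 2604.

2604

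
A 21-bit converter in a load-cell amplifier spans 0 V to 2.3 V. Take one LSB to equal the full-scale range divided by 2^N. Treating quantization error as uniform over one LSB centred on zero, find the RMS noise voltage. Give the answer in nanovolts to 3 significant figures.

317 nV

V_FS = 2.3 V.
One LSB is 2.3 V / 2097152 = 1.0967 µV.
σ_q = LSB/√12 = 1.0967 µV/3.4641 = 317 nV.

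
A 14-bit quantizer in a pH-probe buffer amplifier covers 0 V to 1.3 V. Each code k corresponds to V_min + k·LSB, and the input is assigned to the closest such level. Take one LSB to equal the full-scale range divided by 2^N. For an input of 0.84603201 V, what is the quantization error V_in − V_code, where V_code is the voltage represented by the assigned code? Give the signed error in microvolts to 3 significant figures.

Span = 1.3 V. LSB = 1.3 V / 2^14 ≈ 79.35 µV.
(0.84603201 − (0)) / LSB = 0.84603201 × 16384/1.3 = 10662.6065. Nearest integer: k = 10663.
Reconstructed level: 0 + 10663 × 1.3/16384 V = 0.84606323242 V.
Error = V_in − V_code = 0.84603201 − (0.84606323242) = −31.2 µV.

−31.2 µV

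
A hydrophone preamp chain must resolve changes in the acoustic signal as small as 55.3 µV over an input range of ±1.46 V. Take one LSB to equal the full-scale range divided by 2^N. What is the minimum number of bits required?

Span: 1.46 V − (-1.46 V) = 2.92 V.
Levels needed ≥ 2.92/55.3 µV = 52800. 2^16 = 65536 suffices, so N_min = 16.

16 bits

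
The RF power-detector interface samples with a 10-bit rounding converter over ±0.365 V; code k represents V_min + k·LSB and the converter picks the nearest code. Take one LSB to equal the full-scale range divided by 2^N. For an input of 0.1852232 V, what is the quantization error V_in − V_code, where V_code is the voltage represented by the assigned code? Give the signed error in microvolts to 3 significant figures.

−128 µV

The full-scale span is 0.365 − (-0.365) = 0.73 V. LSB = 0.73 V / 2^10 ≈ 0.7129 mV.
Position in LSBs: (0.1852232 − (-0.365)) × 1024/0.73 = 771.8199; rounding gives k = 772.
V_code = V_min + k × range/2^10 = -0.365 + 772 × 0.73/1024 = 0.1853515625 V.
Error = V_in − V_code = 0.1852232 − (0.1853515625) = −128 µV.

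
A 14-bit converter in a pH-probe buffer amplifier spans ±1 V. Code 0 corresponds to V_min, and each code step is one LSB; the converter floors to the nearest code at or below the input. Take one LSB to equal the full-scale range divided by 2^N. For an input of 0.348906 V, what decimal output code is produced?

11050

The full-scale span is 1 − (-1) = 2 V. LSB = 2 V / 2^14 ≈ 122.1 µV.
(V_in − V_min) × 2^14/range = (0.348906 − (-1)) × 16384/2 = 11050.238.
Floor → code = 11050.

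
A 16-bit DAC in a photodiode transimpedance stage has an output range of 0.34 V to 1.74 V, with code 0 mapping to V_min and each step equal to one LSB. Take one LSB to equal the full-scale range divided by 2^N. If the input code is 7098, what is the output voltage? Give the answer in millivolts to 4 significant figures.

Range = 1.74 − (0.34) = 1.4 V. LSB = 1.4 V / 2^16.
Output = V_min + (7098/65536) × range = 0.34 + 0.108307 × 1.4 V
      = 0.34 + 0.151630 = 0.491630 V.

491.6 mV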